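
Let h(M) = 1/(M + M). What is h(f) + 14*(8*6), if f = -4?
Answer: 5375/8 ≈ 671.88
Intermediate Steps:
h(M) = 1/(2*M)
h(f) + 14*(8*6) = (½)/(-4) + 14*(8*6) = (½)*(-¼) + 14*48 = -⅛ + 672 = 5375/8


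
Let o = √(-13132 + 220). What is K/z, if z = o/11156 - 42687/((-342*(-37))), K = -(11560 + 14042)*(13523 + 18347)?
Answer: 14108153487603860998440/58329194956727 + 1499525507354162320*I*√807/58329194956727 ≈ 2.4187e+8 + 7.3031e+5*I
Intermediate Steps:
o = 4*I*√807 (o = √(-12912) = 4*I*√807 ≈ 113.63*I)
K = -815935740 (K = -25602*31870 = -1*815935740 = -815935740)
z = -4743/1406 + I*√807/2789 (z = (4*I*√807)/11156 - 42687/((-342*(-37))) = (4*I*√807)*(1/11156) - 42687/12654 = I*√807/2789 - 42687*1/12654 = I*√807/2789 - 4743/1406 = -4743/1406 + I*√807/2789 ≈ -3.3734 + 0.010186*I)
K/z = -815935740/(-4743/1406 + I*√807/2789)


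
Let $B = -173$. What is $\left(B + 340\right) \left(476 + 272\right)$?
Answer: $124916$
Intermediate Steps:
$\left(B + 340\right) \left(476 + 272\right) = \left(-173 + 340\right) \left(476 + 272\right) = 167 \cdot 748 = 124916$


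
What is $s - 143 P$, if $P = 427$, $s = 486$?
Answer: $-60575$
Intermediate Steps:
$s - 143 P = 486 - 61061 = -60575$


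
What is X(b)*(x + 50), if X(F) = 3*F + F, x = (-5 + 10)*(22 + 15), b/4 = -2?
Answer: -7520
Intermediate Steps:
b = -8 (b = 4*(-2) = -8)
x = 185 (x = 5*37 = 185)
X(F) = 4*F
X(b)*(x + 50) = (4*(-8))*(185 + 50) = -32*235 = -7520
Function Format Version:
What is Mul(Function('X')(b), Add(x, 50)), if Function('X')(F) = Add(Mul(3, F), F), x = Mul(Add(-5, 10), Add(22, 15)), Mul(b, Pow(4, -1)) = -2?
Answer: -7520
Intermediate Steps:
b = -8 (b = Mul(4, -2) = -8)
x = 185 (x = Mul(5, 37) = 185)
Function('X')(F) = Mul(4, F)
Mul(Function('X')(b), Add(x, 50)) = Mul(Mul(4, -8), Add(185, 50)) = Mul(-32, 235) = -7520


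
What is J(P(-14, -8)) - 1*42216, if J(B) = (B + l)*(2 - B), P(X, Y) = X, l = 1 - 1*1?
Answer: -42440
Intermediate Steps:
l = 0 (l = 1 - 1 = 0)
J(B) = B*(2 - B) (J(B) = (B + 0)*(2 - B) = B*(2 - B))
J(P(-14, -8)) - 1*42216 = -14*(2 - 1*(-14)) - 1*42216 = -14*(2 + 14) - 42216 = -14*16 - 42216 = -224 - 42216 = -42440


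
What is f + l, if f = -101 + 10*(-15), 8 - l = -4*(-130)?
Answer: -763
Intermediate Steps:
l = -512 (l = 8 - (-4)*(-130) = 8 - 1*520 = 8 - 520 = -512)
f = -251 (f = -101 - 150 = -251)
f + l = -251 - 512 = -763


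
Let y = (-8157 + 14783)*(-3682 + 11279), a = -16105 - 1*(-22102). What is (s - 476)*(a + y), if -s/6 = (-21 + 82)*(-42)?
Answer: 749920038224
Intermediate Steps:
a = 5997 (a = -16105 + 22102 = 5997)
s = 15372 (s = -6*(-21 + 82)*(-42) = -366*(-42) = -6*(-2562) = 15372)
y = 50337722 (y = 6626*7597 = 50337722)
(s - 476)*(a + y) = (15372 - 476)*(5997 + 50337722) = 14896*50343719 = 749920038224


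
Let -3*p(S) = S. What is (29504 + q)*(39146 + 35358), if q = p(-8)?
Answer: 6595094080/3 ≈ 2.1984e+9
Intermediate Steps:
p(S) = -S/3
q = 8/3 (q = -⅓*(-8) = 8/3 ≈ 2.6667)
(29504 + q)*(39146 + 35358) = (29504 + 8/3)*(39146 + 35358) = (88520/3)*74504 = 6595094080/3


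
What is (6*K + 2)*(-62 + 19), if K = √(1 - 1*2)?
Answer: -86 - 258*I ≈ -86.0 - 258.0*I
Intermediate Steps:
K = I (K = √(1 - 2) = √(-1) = I ≈ 1.0*I)
(6*K + 2)*(-62 + 19) = (6*I + 2)*(-62 + 19) = (2 + 6*I)*(-43) = -86 - 258*I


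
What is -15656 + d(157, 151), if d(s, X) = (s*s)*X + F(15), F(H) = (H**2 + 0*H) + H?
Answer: 3706583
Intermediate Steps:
F(H) = H + H**2 (F(H) = (H**2 + 0) + H = H**2 + H = H + H**2)
d(s, X) = 240 + X*s**2 (d(s, X) = (s*s)*X + 15*(1 + 15) = s**2*X + 15*16 = X*s**2 + 240 = 240 + X*s**2)
-15656 + d(157, 151) = -15656 + (240 + 151*157**2) = -15656 + (240 + 151*24649) = -15656 + (240 + 3721999) = -15656 + 3722239 = 3706583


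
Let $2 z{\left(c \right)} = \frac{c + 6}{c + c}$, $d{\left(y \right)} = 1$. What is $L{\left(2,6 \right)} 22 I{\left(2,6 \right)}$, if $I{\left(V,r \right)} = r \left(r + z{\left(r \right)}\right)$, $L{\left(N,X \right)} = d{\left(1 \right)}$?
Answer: $858$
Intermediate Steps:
$L{\left(N,X \right)} = 1$
$z{\left(c \right)} = \frac{6 + c}{4 c}$ ($z{\left(c \right)} = \frac{\left(c + 6\right) \frac{1}{c + c}}{2} = \frac{\left(6 + c\right) \frac{1}{2 c}}{2} = \frac{\frac{1}{2} \frac{1}{c} \left(6 + c\right)}{2} = \frac{6 + c}{4 c}$)
$I{\left(V,r \right)} = r \left(r + \frac{6 + r}{4 r}\right)$
$L{\left(2,6 \right)} 22 I{\left(2,6 \right)} = 1 \cdot 22 \left(\frac{3}{2} + 6^{2} + \frac{1}{4} \cdot 6\right) = 22 \left(\frac{3}{2} + 36 + \frac{3}{2}\right) = 22 \cdot 39 = 858$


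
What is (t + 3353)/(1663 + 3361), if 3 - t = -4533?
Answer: 7889/5024 ≈ 1.5703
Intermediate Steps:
t = 4536 (t = 3 - 1*(-4533) = 3 + 4533 = 4536)
(t + 3353)/(1663 + 3361) = (4536 + 3353)/(1663 + 3361) = 7889/5024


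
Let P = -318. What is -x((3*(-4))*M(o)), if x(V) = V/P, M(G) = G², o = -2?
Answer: -8/53 ≈ -0.15094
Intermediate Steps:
x(V) = -V/318 (x(V) = V/(-318) = V*(-1/318) = -V/318)
-x((3*(-4))*M(o)) = -(-1)*(3*(-4))*(-2)²/318 = -(-1)*(-12*4)/318 = -(-1)*(-48)/318 = -1*8/53 = -8/53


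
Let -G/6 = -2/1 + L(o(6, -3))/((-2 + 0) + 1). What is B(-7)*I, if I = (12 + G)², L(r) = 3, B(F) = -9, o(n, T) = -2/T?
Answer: -15876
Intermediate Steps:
G = 30 (G = -6*(-2/1 + 3/((-2 + 0) + 1)) = -6*(-2*1 + 3/(-2 + 1)) = -6*(-2 + 3/(-1)) = -6*(-2 + 3*(-1)) = -6*(-2 - 3) = -6*(-5) = 30)
I = 1764 (I = (12 + 30)² = 42² = 1764)
B(-7)*I = -9*1764 = -15876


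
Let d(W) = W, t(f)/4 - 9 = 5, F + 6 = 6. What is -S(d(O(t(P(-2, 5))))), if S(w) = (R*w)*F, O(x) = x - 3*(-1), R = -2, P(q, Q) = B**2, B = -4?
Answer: 0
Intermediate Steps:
F = 0 (F = -6 + 6 = 0)
P(q, Q) = 16 (P(q, Q) = (-4)**2 = 16)
t(f) = 56 (t(f) = 36 + 4*5 = 36 + 20 = 56)
O(x) = 3 + x (O(x) = x + 3 = 3 + x)
S(w) = 0 (S(w) = -2*w*0 = 0)
-S(d(O(t(P(-2, 5))))) = -1*0 = 0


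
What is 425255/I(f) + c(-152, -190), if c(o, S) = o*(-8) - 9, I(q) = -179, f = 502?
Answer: -209202/179 ≈ -1168.7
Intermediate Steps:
c(o, S) = -9 - 8*o (c(o, S) = -8*o - 9 = -9 - 8*o)
425255/I(f) + c(-152, -190) = 425255/(-179) + (-9 - 8*(-152)) = 425255*(-1/179) + (-9 + 1216) = -425255/179 + 1207 = -209202/179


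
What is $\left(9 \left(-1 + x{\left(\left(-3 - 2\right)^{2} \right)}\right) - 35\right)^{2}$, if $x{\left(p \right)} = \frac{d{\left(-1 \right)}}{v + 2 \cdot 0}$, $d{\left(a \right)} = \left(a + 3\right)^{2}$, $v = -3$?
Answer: $3136$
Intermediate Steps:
$d{\left(a \right)} = \left(3 + a\right)^{2}$
$x{\left(p \right)} = - \frac{4}{3}$ ($x{\left(p \right)} = \frac{\left(3 - 1\right)^{2}}{-3 + 2 \cdot 0} = \frac{2^{2}}{-3 + 0} = \frac{4}{-3} = 4 \left(- \frac{1}{3}\right) = - \frac{4}{3}$)
$\left(9 \left(-1 + x{\left(\left(-3 - 2\right)^{2} \right)}\right) - 35\right)^{2} = \left(9 \left(-1 - \frac{4}{3}\right) - 35\right)^{2} = \left(9 \left(- \frac{7}{3}\right) - 35\right)^{2} = \left(-21 - 35\right)^{2} = \left(-56\right)^{2} = 3136$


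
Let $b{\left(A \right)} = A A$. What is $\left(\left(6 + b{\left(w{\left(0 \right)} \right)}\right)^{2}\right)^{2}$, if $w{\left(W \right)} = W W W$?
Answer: $1296$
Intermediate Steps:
$w{\left(W \right)} = W^{3}$ ($w{\left(W \right)} = W^{2} W = W^{3}$)
$b{\left(A \right)} = A^{2}$
$\left(\left(6 + b{\left(w{\left(0 \right)} \right)}\right)^{2}\right)^{2} = \left(\left(6 + \left(0^{3}\right)^{2}\right)^{2}\right)^{2} = \left(\left(6 + 0^{2}\right)^{2}\right)^{2} = \left(\left(6 + 0\right)^{2}\right)^{2} = \left(6^{2}\right)^{2} = 36^{2} = 1296$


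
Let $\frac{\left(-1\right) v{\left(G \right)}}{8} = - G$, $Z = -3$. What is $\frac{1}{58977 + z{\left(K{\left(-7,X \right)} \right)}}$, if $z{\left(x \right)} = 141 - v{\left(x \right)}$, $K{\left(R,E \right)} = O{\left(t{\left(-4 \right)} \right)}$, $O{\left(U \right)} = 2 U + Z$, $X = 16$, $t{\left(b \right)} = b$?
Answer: $\frac{1}{59206} \approx 1.689 \cdot 10^{-5}$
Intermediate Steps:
$v{\left(G \right)} = 8 G$ ($v{\left(G \right)} = - 8 \left(- G\right) = 8 G$)
$O{\left(U \right)} = -3 + 2 U$ ($O{\left(U \right)} = 2 U - 3 = -3 + 2 U$)
$K{\left(R,E \right)} = -11$ ($K{\left(R,E \right)} = -3 + 2 \left(-4\right) = -3 - 8 = -11$)
$z{\left(x \right)} = 141 - 8 x$
$\frac{1}{58977 + z{\left(K{\left(-7,X \right)} \right)}} = \frac{1}{58977 + \left(141 - -88\right)} = \frac{1}{58977 + \left(141 + 88\right)} = \frac{1}{58977 + 229} = \frac{1}{59206}$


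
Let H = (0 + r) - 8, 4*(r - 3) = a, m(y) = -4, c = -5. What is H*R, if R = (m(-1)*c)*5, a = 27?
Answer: 175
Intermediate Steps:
r = 39/4 (r = 3 + (1/4)*27 = 3 + 27/4 = 39/4 ≈ 9.7500)
R = 100 (R = -4*(-5)*5 = 20*5 = 100)
H = 7/4 (H = (0 + 39/4) - 8 = 39/4 - 8 = 7/4 ≈ 1.7500)
H*R = (7/4)*100 = 175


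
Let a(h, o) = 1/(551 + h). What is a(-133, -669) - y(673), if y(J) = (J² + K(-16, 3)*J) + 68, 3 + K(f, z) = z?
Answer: -189352745/418 ≈ -4.5300e+5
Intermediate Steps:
K(f, z) = -3 + z
y(J) = 68 + J² (y(J) = (J² + (-3 + 3)*J) + 68 = (J² + 0*J) + 68 = (J² + 0) + 68 = J² + 68 = 68 + J²)
a(-133, -669) - y(673) = 1/(551 - 133) - (68 + 673²) = 1/418 - (68 + 452929) = 1/418 - 1*452997 = 1/418 - 452997 = -189352745/418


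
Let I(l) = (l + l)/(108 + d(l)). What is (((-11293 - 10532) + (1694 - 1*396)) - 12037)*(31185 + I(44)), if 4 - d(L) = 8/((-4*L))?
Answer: -2503291102004/2465 ≈ -1.0155e+9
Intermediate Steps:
d(L) = 4 + 2/L (d(L) = 4 - 8/((-4*L)) = 4 - 8*(-1/(4*L)) = 4 - (-2)/L = 4 + 2/L)
I(l) = 2*l/(112 + 2/l) (I(l) = (l + l)/(108 + (4 + 2/l)) = (2*l)/(112 + 2/l) = 2*l/(112 + 2/l))
(((-11293 - 10532) + (1694 - 1*396)) - 12037)*(31185 + I(44)) = (((-11293 - 10532) + (1694 - 1*396)) - 12037)*(31185 + 44²/(1 + 56*44)) = ((-21825 + (1694 - 396)) - 12037)*(31185 + 1936/(1 + 2464)) = ((-21825 + 1298) - 12037)*(31185 + 1936/2465) = (-20527 - 12037)*(31185 + 1936*(1/2465)) = -32564*(31185 + 1936/2465) = -32564*76872961/2465 = -2503291102004/2465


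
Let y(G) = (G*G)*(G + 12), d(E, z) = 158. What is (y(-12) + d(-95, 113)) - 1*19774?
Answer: -19616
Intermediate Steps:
y(G) = G²*(12 + G)
(y(-12) + d(-95, 113)) - 1*19774 = ((-12)²*(12 - 12) + 158) - 1*19774 = (144*0 + 158) - 19774 = (0 + 158) - 19774 = 158 - 19774 = -19616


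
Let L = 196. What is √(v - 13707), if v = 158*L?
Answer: √17261 ≈ 131.38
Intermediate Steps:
v = 30968 (v = 158*196 = 30968)
√(v - 13707) = √(30968 - 13707) = √17261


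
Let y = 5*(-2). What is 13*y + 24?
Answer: -106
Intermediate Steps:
y = -10
13*y + 24 = 13*(-10) + 24 = -130 + 24 = -106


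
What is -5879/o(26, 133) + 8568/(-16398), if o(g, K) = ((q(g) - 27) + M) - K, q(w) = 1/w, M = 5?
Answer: 137332190/3670419 ≈ 37.416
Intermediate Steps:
o(g, K) = -22 + 1/g - K (o(g, K) = ((1/g - 27) + 5) - K = ((-27 + 1/g) + 5) - K = (-22 + 1/g) - K = -22 + 1/g - K)
-5879/o(26, 133) + 8568/(-16398) = -5879/(-22 + 1/26 - 1*133) + 8568/(-16398) = -5879/(-22 + 1/26 - 133) + 8568*(-1/16398) = -5879/(-4029/26) - 476/911 = -5879*(-26/4029) - 476/911 = 152854/4029 - 476/911 = 137332190/3670419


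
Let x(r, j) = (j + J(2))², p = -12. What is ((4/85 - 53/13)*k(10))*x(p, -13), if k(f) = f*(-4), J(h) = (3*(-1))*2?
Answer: 12860264/221 ≈ 58191.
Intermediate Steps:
J(h) = -6 (J(h) = -3*2 = -6)
k(f) = -4*f
x(r, j) = (-6 + j)² (x(r, j) = (j - 6)² = (-6 + j)²)
((4/85 - 53/13)*k(10))*x(p, -13) = ((4/85 - 53/13)*(-4*10))*(-6 - 13)² = ((4*(1/85) - 53*1/13)*(-40))*(-19)² = ((4/85 - 53/13)*(-40))*361 = -4453/1105*(-40)*361 = (35624/221)*361 = 12860264/221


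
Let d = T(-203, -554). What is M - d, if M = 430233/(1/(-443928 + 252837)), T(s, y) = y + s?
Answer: -82213653446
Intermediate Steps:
T(s, y) = s + y
d = -757 (d = -203 - 554 = -757)
M = -82213654203 (M = 430233/(1/(-191091)) = 430233/(-1/191091) = 430233*(-191091) = -82213654203)
M - d = -82213654203 - 1*(-757) = -82213654203 + 757 = -82213653446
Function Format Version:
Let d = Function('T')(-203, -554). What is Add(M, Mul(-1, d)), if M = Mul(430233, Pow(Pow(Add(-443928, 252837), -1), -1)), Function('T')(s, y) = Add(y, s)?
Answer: -82213653446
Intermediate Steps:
Function('T')(s, y) = Add(s, y)
d = -757 (d = Add(-203, -554) = -757)
M = -82213654203 (M = Mul(430233, Pow(Pow(-191091, -1), -1)) = Mul(430233, Pow(Rational(-1, 191091), -1)) = Mul(430233, -191091) = -82213654203)
Add(M, Mul(-1, d)) = Add(-82213654203, Mul(-1, -757)) = Add(-82213654203, 757) = -82213653446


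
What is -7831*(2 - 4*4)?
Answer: 109634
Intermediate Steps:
-7831*(2 - 4*4) = -7831*(2 - 16) = -7831*(-14) = 109634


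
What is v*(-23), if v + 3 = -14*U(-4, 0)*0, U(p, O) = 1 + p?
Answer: 69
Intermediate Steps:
v = -3 (v = -3 - 14*(1 - 4)*0 = -3 - 14*(-3)*0 = -3 + 42*0 = -3 + 0 = -3)
v*(-23) = -3*(-23) = 69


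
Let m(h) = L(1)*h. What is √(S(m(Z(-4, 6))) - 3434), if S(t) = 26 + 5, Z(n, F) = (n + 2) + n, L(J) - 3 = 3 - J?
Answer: I*√3403 ≈ 58.335*I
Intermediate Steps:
L(J) = 6 - J (L(J) = 3 + (3 - J) = 6 - J)
Z(n, F) = 2 + 2*n (Z(n, F) = (2 + n) + n = 2 + 2*n)
m(h) = 5*h (m(h) = (6 - 1*1)*h = (6 - 1)*h = 5*h)
S(t) = 31
√(S(m(Z(-4, 6))) - 3434) = √(31 - 3434) = √(-3403) = I*√3403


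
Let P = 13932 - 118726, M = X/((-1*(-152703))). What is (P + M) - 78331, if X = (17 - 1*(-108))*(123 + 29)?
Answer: -1471774625/8037 ≈ -1.8313e+5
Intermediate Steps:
X = 19000 (X = (17 + 108)*152 = 125*152 = 19000)
M = 1000/8037 (M = 19000/((-1*(-152703))) = 19000/152703 = 19000*(1/152703) = 1000/8037 ≈ 0.12442)
P = -104794
(P + M) - 78331 = (-104794 + 1000/8037) - 78331 = -842228378/8037 - 78331 = -1471774625/8037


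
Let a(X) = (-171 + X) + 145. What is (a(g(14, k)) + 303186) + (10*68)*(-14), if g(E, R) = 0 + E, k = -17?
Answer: 293654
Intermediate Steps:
g(E, R) = E
a(X) = -26 + X
(a(g(14, k)) + 303186) + (10*68)*(-14) = ((-26 + 14) + 303186) + (10*68)*(-14) = (-12 + 303186) + 680*(-14) = 303174 - 9520 = 293654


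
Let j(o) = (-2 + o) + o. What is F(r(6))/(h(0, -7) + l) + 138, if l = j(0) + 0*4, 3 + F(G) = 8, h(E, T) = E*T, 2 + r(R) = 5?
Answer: 271/2 ≈ 135.50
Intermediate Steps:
r(R) = 3 (r(R) = -2 + 5 = 3)
F(G) = 5 (F(G) = -3 + 8 = 5)
j(o) = -2 + 2*o
l = -2 (l = (-2 + 2*0) + 0*4 = (-2 + 0) + 0 = -2 + 0 = -2)
F(r(6))/(h(0, -7) + l) + 138 = 5/(0*(-7) - 2) + 138 = 5/(0 - 2) + 138 = 5/(-2) + 138 = 5*(-1/2) + 138 = -5/2 + 138 = 271/2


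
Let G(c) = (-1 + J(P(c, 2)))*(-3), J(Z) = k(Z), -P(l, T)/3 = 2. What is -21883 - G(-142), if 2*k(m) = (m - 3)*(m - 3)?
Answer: -43529/2 ≈ -21765.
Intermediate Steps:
P(l, T) = -6 (P(l, T) = -3*2 = -6)
k(m) = (-3 + m)²/2 (k(m) = ((m - 3)*(m - 3))/2 = ((-3 + m)*(-3 + m))/2 = (-3 + m)²/2)
J(Z) = (-3 + Z)²/2
G(c) = -237/2 (G(c) = (-1 + (-3 - 6)²/2)*(-3) = (-1 + (½)*(-9)²)*(-3) = (-1 + (½)*81)*(-3) = (-1 + 81/2)*(-3) = (79/2)*(-3) = -237/2)
-21883 - G(-142) = -21883 - 1*(-237/2) = -21883 + 237/2 = -43529/2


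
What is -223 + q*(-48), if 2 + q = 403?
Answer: -19471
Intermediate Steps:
q = 401 (q = -2 + 403 = 401)
-223 + q*(-48) = -223 + 401*(-48) = -223 - 19248 = -19471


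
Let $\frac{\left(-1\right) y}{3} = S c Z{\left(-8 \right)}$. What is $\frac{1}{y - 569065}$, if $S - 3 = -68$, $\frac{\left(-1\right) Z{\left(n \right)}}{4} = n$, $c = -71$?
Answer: $- \frac{1}{1012105} \approx -9.8804 \cdot 10^{-7}$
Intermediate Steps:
$Z{\left(n \right)} = - 4 n$
$S = -65$ ($S = 3 - 68 = -65$)
$y = -443040$ ($y = - 3 \left(-65\right) \left(-71\right) \left(\left(-4\right) \left(-8\right)\right) = - 3 \cdot 4615 \cdot 32 = \left(-3\right) 147680 = -443040$)
$\frac{1}{y - 569065} = \frac{1}{-443040 - 569065} = \frac{1}{-1012105} = - \frac{1}{1012105}$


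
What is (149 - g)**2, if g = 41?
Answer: 11664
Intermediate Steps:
(149 - g)**2 = (149 - 1*41)**2 = (149 - 41)**2 = 108**2 = 11664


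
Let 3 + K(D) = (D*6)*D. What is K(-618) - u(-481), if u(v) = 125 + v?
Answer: 2291897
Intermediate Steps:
K(D) = -3 + 6*D² (K(D) = -3 + (D*6)*D = -3 + (6*D)*D = -3 + 6*D²)
K(-618) - u(-481) = (-3 + 6*(-618)²) - (125 - 481) = (-3 + 6*381924) - 1*(-356) = (-3 + 2291544) + 356 = 2291541 + 356 = 2291897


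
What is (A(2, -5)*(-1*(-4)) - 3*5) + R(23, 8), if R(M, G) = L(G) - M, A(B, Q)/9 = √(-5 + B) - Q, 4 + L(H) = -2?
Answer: 136 + 36*I*√3 ≈ 136.0 + 62.354*I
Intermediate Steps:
L(H) = -6 (L(H) = -4 - 2 = -6)
A(B, Q) = -9*Q + 9*√(-5 + B) (A(B, Q) = 9*(√(-5 + B) - Q) = -9*Q + 9*√(-5 + B))
R(M, G) = -6 - M
(A(2, -5)*(-1*(-4)) - 3*5) + R(23, 8) = ((-9*(-5) + 9*√(-5 + 2))*(-1*(-4)) - 3*5) + (-6 - 1*23) = ((45 + 9*√(-3))*4 - 15) + (-6 - 23) = ((45 + 9*(I*√3))*4 - 15) - 29 = ((45 + 9*I*√3)*4 - 15) - 29 = ((180 + 36*I*√3) - 15) - 29 = (165 + 36*I*√3) - 29 = 136 + 36*I*√3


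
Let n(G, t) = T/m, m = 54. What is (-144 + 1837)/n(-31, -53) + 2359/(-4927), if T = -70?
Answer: -225300662/172445 ≈ -1306.5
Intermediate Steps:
n(G, t) = -35/27 (n(G, t) = -70/54 = -70*1/54 = -35/27)
(-144 + 1837)/n(-31, -53) + 2359/(-4927) = (-144 + 1837)/(-35/27) + 2359/(-4927) = 1693*(-27/35) + 2359*(-1/4927) = -45711/35 - 2359/4927 = -225300662/172445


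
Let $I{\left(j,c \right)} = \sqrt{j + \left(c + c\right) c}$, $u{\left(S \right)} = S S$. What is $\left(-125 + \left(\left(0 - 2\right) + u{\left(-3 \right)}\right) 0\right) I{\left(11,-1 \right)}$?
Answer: $- 125 \sqrt{13} \approx -450.69$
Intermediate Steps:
$u{\left(S \right)} = S^{2}$
$I{\left(j,c \right)} = \sqrt{j + 2 c^{2}}$ ($I{\left(j,c \right)} = \sqrt{j + 2 c c} = \sqrt{j + 2 c^{2}}$)
$\left(-125 + \left(\left(0 - 2\right) + u{\left(-3 \right)}\right) 0\right) I{\left(11,-1 \right)} = \left(-125 + \left(\left(0 - 2\right) + \left(-3\right)^{2}\right) 0\right) \sqrt{11 + 2 \left(-1\right)^{2}} = \left(-125 + \left(\left(0 - 2\right) + 9\right) 0\right) \sqrt{11 + 2 \cdot 1} = \left(-125 + \left(-2 + 9\right) 0\right) \sqrt{11 + 2} = \left(-125 + 7 \cdot 0\right) \sqrt{13} = \left(-125 + 0\right) \sqrt{13} = - 125 \sqrt{13}$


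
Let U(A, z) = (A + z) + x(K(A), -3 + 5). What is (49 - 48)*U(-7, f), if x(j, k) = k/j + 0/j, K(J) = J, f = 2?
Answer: -37/7 ≈ -5.2857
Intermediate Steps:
x(j, k) = k/j (x(j, k) = k/j + 0 = k/j)
U(A, z) = A + z + 2/A (U(A, z) = (A + z) + (-3 + 5)/A = (A + z) + 2/A = A + z + 2/A)
(49 - 48)*U(-7, f) = (49 - 48)*(-7 + 2 + 2/(-7)) = 1*(-7 + 2 + 2*(-1/7)) = 1*(-7 + 2 - 2/7) = 1*(-37/7) = -37/7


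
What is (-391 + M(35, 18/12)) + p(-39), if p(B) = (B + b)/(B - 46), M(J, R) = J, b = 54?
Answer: -6055/17 ≈ -356.18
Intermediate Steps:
p(B) = (54 + B)/(-46 + B) (p(B) = (B + 54)/(B - 46) = (54 + B)/(-46 + B))
(-391 + M(35, 18/12)) + p(-39) = (-391 + 35) + (54 - 39)/(-46 - 39) = -356 + 15/(-85) = -356 - 1/85*15 = -356 - 3/17 = -6055/17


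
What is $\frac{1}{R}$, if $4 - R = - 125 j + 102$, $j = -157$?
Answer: $- \frac{1}{19723} \approx -5.0702 \cdot 10^{-5}$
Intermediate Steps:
$R = -19723$ ($R = 4 - \left(\left(-125\right) \left(-157\right) + 102\right) = 4 - \left(19625 + 102\right) = 4 - 19727 = -19723$)
$\frac{1}{R} = \frac{1}{-19723} = - \frac{1}{19723}$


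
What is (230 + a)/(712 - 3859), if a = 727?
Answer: -319/1049 ≈ -0.30410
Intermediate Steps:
(230 + a)/(712 - 3859) = (230 + 727)/(712 - 3859) = 957/(-3147) = 957*(-1/3147) = -319/1049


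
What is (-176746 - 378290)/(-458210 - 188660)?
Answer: 277518/323435 ≈ 0.85803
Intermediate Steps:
(-176746 - 378290)/(-458210 - 188660) = -555036/(-646870) = -555036*(-1/646870) = 277518/323435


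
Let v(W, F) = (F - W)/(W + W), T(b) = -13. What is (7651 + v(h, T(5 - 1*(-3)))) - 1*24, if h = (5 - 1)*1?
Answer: 60999/8 ≈ 7624.9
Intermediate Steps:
h = 4 (h = 4*1 = 4)
v(W, F) = (F - W)/(2*W) (v(W, F) = (F - W)/((2*W)) = (F - W)*(1/(2*W)) = (F - W)/(2*W))
(7651 + v(h, T(5 - 1*(-3)))) - 1*24 = (7651 + (1/2)*(-13 - 1*4)/4) - 1*24 = (7651 + (1/2)*(1/4)*(-13 - 4)) - 24 = (7651 + (1/2)*(1/4)*(-17)) - 24 = (7651 - 17/8) - 24 = 61191/8 - 24 = 60999/8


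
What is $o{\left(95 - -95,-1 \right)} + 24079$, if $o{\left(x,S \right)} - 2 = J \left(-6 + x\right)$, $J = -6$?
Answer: $22977$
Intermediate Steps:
$o{\left(x,S \right)} = 38 - 6 x$ ($o{\left(x,S \right)} = 2 - 6 \left(-6 + x\right) = 2 - \left(-36 + 6 x\right) = 38 - 6 x$)
$o{\left(95 - -95,-1 \right)} + 24079 = \left(38 - 6 \left(95 - -95\right)\right) + 24079 = \left(38 - 6 \left(95 + 95\right)\right) + 24079 = \left(38 - 1140\right) + 24079 = -1102 + 24079 = 22977$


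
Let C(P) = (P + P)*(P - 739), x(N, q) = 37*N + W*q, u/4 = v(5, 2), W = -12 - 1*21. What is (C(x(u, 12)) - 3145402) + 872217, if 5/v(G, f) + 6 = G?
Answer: 1986815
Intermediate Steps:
W = -33 (W = -12 - 21 = -33)
v(G, f) = 5/(-6 + G)
u = -20 (u = 4*(5/(-6 + 5)) = 4*(5/(-1)) = 4*(5*(-1)) = 4*(-5) = -20)
x(N, q) = -33*q + 37*N (x(N, q) = 37*N - 33*q = -33*q + 37*N)
C(P) = 2*P*(-739 + P) (C(P) = (2*P)*(-739 + P) = 2*P*(-739 + P))
(C(x(u, 12)) - 3145402) + 872217 = (2*(-33*12 + 37*(-20))*(-739 + (-33*12 + 37*(-20))) - 3145402) + 872217 = (2*(-396 - 740)*(-739 + (-396 - 740)) - 3145402) + 872217 = (2*(-1136)*(-739 - 1136) - 3145402) + 872217 = (2*(-1136)*(-1875) - 3145402) + 872217 = (4260000 - 3145402) + 872217 = 1114598 + 872217 = 1986815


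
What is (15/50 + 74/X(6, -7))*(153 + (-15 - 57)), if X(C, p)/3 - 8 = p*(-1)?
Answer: 315/2 ≈ 157.50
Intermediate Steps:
X(C, p) = 24 - 3*p (X(C, p) = 24 + 3*(p*(-1)) = 24 + 3*(-p) = 24 - 3*p)
(15/50 + 74/X(6, -7))*(153 + (-15 - 57)) = (15/50 + 74/(24 - 3*(-7)))*(153 + (-15 - 57)) = (15*(1/50) + 74/(24 + 21))*(153 - 72) = (3/10 + 74/45)*81 = (35/18)*81 = 315/2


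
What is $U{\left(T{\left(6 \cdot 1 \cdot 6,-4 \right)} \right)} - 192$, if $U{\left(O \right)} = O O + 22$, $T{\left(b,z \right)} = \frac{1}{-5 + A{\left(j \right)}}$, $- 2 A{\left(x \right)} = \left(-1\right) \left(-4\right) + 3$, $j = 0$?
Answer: $- \frac{49126}{289} \approx -169.99$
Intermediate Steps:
$A{\left(x \right)} = - \frac{7}{2}$ ($A{\left(x \right)} = - \frac{\left(-1\right) \left(-4\right) + 3}{2} = - \frac{4 + 3}{2} = \left(- \frac{1}{2}\right) 7 = - \frac{7}{2}$)
$T{\left(b,z \right)} = - \frac{2}{17}$ ($T{\left(b,z \right)} = \frac{1}{-5 - \frac{7}{2}} = \frac{1}{- \frac{17}{2}} = - \frac{2}{17}$)
$U{\left(O \right)} = 22 + O^{2}$ ($U{\left(O \right)} = O^{2} + 22 = 22 + O^{2}$)
$U{\left(T{\left(6 \cdot 1 \cdot 6,-4 \right)} \right)} - 192 = \left(22 + \left(- \frac{2}{17}\right)^{2}\right) - 192 = \left(22 + \frac{4}{289}\right) - 192 = \frac{6362}{289} - 192 = - \frac{49126}{289}$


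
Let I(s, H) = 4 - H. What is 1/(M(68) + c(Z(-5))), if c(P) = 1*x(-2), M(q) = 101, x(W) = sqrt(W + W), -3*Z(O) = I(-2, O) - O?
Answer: 101/10205 - 2*I/10205 ≈ 0.0098971 - 0.00019598*I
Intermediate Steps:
Z(O) = -4/3 + 2*O/3 (Z(O) = -((4 - O) - O)/3 = -(4 - 2*O)/3 = -4/3 + 2*O/3)
x(W) = sqrt(2)*sqrt(W) (x(W) = sqrt(2*W) = sqrt(2)*sqrt(W))
c(P) = 2*I (c(P) = 1*(sqrt(2)*sqrt(-2)) = 1*(sqrt(2)*(I*sqrt(2))) = 1*(2*I) = 2*I)
1/(M(68) + c(Z(-5))) = 1/(101 + 2*I) = (101 - 2*I)/10205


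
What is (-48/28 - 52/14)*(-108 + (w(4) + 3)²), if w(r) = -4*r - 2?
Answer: -4446/7 ≈ -635.14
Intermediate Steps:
w(r) = -2 - 4*r
(-48/28 - 52/14)*(-108 + (w(4) + 3)²) = (-48/28 - 52/14)*(-108 + ((-2 - 4*4) + 3)²) = (-48*1/28 - 52*1/14)*(-108 + ((-2 - 16) + 3)²) = (-12/7 - 26/7)*(-108 + (-18 + 3)²) = -38*(-108 + (-15)²)/7 = -38*(-108 + 225)/7 = -38/7*117 = -4446/7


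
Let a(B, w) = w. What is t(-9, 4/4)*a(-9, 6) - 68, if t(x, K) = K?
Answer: -62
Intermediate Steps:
t(-9, 4/4)*a(-9, 6) - 68 = (4/4)*6 - 68 = (4*(1/4))*6 - 68 = 1*6 - 68 = 6 - 68 = -62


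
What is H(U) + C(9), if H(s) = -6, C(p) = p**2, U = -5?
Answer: 75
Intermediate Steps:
H(U) + C(9) = -6 + 9**2 = -6 + 81 = 75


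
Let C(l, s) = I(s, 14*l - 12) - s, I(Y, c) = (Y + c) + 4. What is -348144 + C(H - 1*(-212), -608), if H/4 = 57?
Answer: -341992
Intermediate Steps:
H = 228 (H = 4*57 = 228)
I(Y, c) = 4 + Y + c
C(l, s) = -8 + 14*l (C(l, s) = (4 + s + (14*l - 12)) - s = (4 + s + (-12 + 14*l)) - s = (-8 + s + 14*l) - s = -8 + 14*l)
-348144 + C(H - 1*(-212), -608) = -348144 + (-8 + 14*(228 - 1*(-212))) = -348144 + (-8 + 14*(228 + 212)) = -348144 + (-8 + 14*440) = -348144 + (-8 + 6160) = -348144 + 6152 = -341992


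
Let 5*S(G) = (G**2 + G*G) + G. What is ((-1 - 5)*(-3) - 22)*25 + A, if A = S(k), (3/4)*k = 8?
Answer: -2356/45 ≈ -52.356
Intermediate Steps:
k = 32/3 (k = (4/3)*8 = 32/3 ≈ 10.667)
S(G) = G/5 + 2*G**2/5 (S(G) = ((G**2 + G*G) + G)/5 = ((G**2 + G**2) + G)/5 = (2*G**2 + G)/5 = (G + 2*G**2)/5 = G/5 + 2*G**2/5)
A = 2144/45 (A = (1/5)*(32/3)*(1 + 2*(32/3)) = (1/5)*(32/3)*(1 + 64/3) = (1/5)*(32/3)*(67/3) = 2144/45 ≈ 47.644)
((-1 - 5)*(-3) - 22)*25 + A = ((-1 - 5)*(-3) - 22)*25 + 2144/45 = (-6*(-3) - 22)*25 + 2144/45 = (18 - 22)*25 + 2144/45 = -4*25 + 2144/45 = -100 + 2144/45 = -2356/45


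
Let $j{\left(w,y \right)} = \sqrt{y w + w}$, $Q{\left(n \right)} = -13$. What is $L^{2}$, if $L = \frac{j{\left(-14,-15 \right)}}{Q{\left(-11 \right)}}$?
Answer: $\frac{196}{169} \approx 1.1598$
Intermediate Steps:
$j{\left(w,y \right)} = \sqrt{w + w y}$ ($j{\left(w,y \right)} = \sqrt{w y + w} = \sqrt{w + w y}$)
$L = - \frac{14}{13}$ ($L = \frac{\sqrt{- 14 \left(1 - 15\right)}}{-13} = \sqrt{\left(-14\right) \left(-14\right)} \left(- \frac{1}{13}\right) = \sqrt{196} \left(- \frac{1}{13}\right) = 14 \left(- \frac{1}{13}\right) = - \frac{14}{13} \approx -1.0769$)
$L^{2} = \left(- \frac{14}{13}\right)^{2} = \frac{196}{169}$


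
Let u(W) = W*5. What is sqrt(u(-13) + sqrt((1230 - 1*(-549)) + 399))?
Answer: sqrt(-65 + 33*sqrt(2)) ≈ 4.2815*I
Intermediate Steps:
u(W) = 5*W
sqrt(u(-13) + sqrt((1230 - 1*(-549)) + 399)) = sqrt(5*(-13) + sqrt((1230 - 1*(-549)) + 399)) = sqrt(-65 + sqrt((1230 + 549) + 399)) = sqrt(-65 + sqrt(1779 + 399)) = sqrt(-65 + sqrt(2178)) = sqrt(-65 + 33*sqrt(2))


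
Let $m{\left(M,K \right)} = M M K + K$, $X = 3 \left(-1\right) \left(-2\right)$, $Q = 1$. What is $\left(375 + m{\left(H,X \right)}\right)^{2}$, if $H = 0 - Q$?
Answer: $149769$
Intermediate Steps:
$H = -1$ ($H = 0 - 1 = -1$)
$X = 6$ ($X = \left(-3\right) \left(-2\right) = 6$)
$m{\left(M,K \right)} = K + K M^{2}$ ($m{\left(M,K \right)} = M^{2} K + K = K M^{2} + K = K + K M^{2}$)
$\left(375 + m{\left(H,X \right)}\right)^{2} = \left(375 + 6 \left(1 + \left(-1\right)^{2}\right)\right)^{2} = \left(375 + 6 \left(1 + 1\right)\right)^{2} = \left(375 + 6 \cdot 2\right)^{2} = \left(375 + 12\right)^{2} = 387^{2} = 149769$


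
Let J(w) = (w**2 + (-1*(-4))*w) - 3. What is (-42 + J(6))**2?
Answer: 225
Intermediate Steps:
J(w) = -3 + w**2 + 4*w (J(w) = (w**2 + 4*w) - 3 = -3 + w**2 + 4*w)
(-42 + J(6))**2 = (-42 + (-3 + 6**2 + 4*6))**2 = (-42 + (-3 + 36 + 24))**2 = (-42 + 57)**2 = 15**2 = 225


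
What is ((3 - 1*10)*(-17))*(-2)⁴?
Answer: 1904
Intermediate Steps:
((3 - 1*10)*(-17))*(-2)⁴ = ((3 - 10)*(-17))*16 = -7*(-17)*16 = 119*16 = 1904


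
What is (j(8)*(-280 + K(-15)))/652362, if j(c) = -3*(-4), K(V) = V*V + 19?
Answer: -72/108727 ≈ -0.00066221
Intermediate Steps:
K(V) = 19 + V² (K(V) = V² + 19 = 19 + V²)
j(c) = 12
(j(8)*(-280 + K(-15)))/652362 = (12*(-280 + (19 + (-15)²)))/652362 = (12*(-280 + (19 + 225)))*(1/652362) = (12*(-280 + 244))*(1/652362) = (12*(-36))*(1/652362) = -432*1/652362 = -72/108727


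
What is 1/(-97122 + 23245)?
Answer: -1/73877 ≈ -1.3536e-5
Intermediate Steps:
1/(-97122 + 23245) = 1/(-73877) = -1/73877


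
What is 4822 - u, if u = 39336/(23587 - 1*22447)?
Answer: 454812/95 ≈ 4787.5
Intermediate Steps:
u = 3278/95 (u = 39336/(23587 - 22447) = 39336/1140 = 39336*(1/1140) = 3278/95 ≈ 34.505)
4822 - u = 4822 - 1*3278/95 = 4822 - 3278/95 = 454812/95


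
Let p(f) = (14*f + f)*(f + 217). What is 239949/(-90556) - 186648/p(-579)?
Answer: -128549092303/47450891220 ≈ -2.7091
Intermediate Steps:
p(f) = 15*f*(217 + f) (p(f) = (15*f)*(217 + f) = 15*f*(217 + f))
239949/(-90556) - 186648/p(-579) = 239949/(-90556) - 186648*(-1/(8685*(217 - 579))) = 239949*(-1/90556) - 186648/(15*(-579)*(-362)) = -239949/90556 - 186648/3143970 = -239949/90556 - 186648*1/3143970 = -239949/90556 - 31108/523995 = -128549092303/47450891220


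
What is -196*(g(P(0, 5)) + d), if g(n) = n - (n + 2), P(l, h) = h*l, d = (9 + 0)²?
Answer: -15484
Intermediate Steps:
d = 81 (d = 9² = 81)
g(n) = -2 (g(n) = n - (2 + n) = n + (-2 - n) = -2)
-196*(g(P(0, 5)) + d) = -196*(-2 + 81) = -196*79 = -15484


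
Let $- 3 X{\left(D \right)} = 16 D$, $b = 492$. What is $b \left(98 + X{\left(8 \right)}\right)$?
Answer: $27224$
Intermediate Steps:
$X{\left(D \right)} = - \frac{16 D}{3}$
$b \left(98 + X{\left(8 \right)}\right) = 492 \left(98 - \frac{128}{3}\right) = 492 \cdot \frac{166}{3} = 27224$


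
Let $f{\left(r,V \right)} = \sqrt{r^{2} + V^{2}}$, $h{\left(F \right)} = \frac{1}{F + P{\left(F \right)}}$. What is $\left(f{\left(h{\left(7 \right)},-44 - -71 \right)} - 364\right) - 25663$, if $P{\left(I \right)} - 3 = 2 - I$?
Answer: $-26027 + \frac{\sqrt{18226}}{5} \approx -26000.0$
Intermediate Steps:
$P{\left(I \right)} = 5 - I$ ($P{\left(I \right)} = 3 - \left(-2 + I\right) = 5 - I$)
$h{\left(F \right)} = \frac{1}{5}$ ($h{\left(F \right)} = \frac{1}{F - \left(-5 + F\right)} = \frac{1}{5}$)
$f{\left(r,V \right)} = \sqrt{V^{2} + r^{2}}$
$\left(f{\left(h{\left(7 \right)},-44 - -71 \right)} - 364\right) - 25663 = \left(\sqrt{\left(-44 - -71\right)^{2} + \left(\frac{1}{5}\right)^{2}} - 364\right) - 25663 = \left(\sqrt{\left(-44 + 71\right)^{2} + \frac{1}{25}} - 364\right) - 25663 = \left(\sqrt{27^{2} + \frac{1}{25}} - 364\right) - 25663 = \left(\sqrt{729 + \frac{1}{25}} - 364\right) - 25663 = \left(\sqrt{\frac{18226}{25}} - 364\right) - 25663 = \left(\frac{\sqrt{18226}}{5} - 364\right) - 25663 = \left(-364 + \frac{\sqrt{18226}}{5}\right) - 25663 = -26027 + \frac{\sqrt{18226}}{5}$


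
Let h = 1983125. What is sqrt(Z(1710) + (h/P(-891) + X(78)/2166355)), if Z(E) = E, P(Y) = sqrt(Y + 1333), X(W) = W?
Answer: sqrt(1567833392072464352160 + 4113690468877836031250*sqrt(442))/957528910 ≈ 309.90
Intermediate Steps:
P(Y) = sqrt(1333 + Y)
sqrt(Z(1710) + (h/P(-891) + X(78)/2166355)) = sqrt(1710 + (1983125/(sqrt(1333 - 891)) + 78/2166355)) = sqrt(1710 + (1983125/(sqrt(442)) + 78*(1/2166355))) = sqrt(1710 + (1983125*(sqrt(442)/442) + 78/2166355)) = sqrt(1710 + (1983125*sqrt(442)/442 + 78/2166355)) = sqrt(1710 + (78/2166355 + 1983125*sqrt(442)/442)) = sqrt(3704467128/2166355 + 1983125*sqrt(442)/442)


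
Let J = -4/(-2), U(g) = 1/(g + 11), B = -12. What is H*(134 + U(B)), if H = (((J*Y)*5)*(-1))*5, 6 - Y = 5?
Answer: -6650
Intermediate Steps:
Y = 1 (Y = 6 - 1*5 = 6 - 5 = 1)
U(g) = 1/(11 + g)
J = 2 (J = -4*(-½) = 2)
H = -50 (H = (((2*1)*5)*(-1))*5 = ((2*5)*(-1))*5 = (10*(-1))*5 = -10*5 = -50)
H*(134 + U(B)) = -50*(134 + 1/(11 - 12)) = -50*(134 + 1/(-1)) = -50*(134 - 1) = -50*133 = -6650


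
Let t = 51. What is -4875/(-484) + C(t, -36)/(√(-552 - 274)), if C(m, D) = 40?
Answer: 4875/484 - 20*I*√826/413 ≈ 10.072 - 1.3918*I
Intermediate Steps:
-4875/(-484) + C(t, -36)/(√(-552 - 274)) = -4875/(-484) + 40/(√(-552 - 274)) = -4875*(-1/484) + 40/(√(-826)) = 4875/484 + 40/((I*√826)) = 4875/484 + 40*(-I*√826/826) = 4875/484 - 20*I*√826/413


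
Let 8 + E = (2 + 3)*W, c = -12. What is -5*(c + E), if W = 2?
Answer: 50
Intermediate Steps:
E = 2 (E = -8 + (2 + 3)*2 = -8 + 5*2 = -8 + 10 = 2)
-5*(c + E) = -5*(-12 + 2) = -5*(-10) = 50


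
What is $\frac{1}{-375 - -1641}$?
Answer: $\frac{1}{1266} \approx 0.00078989$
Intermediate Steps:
$\frac{1}{-375 - -1641} = \frac{1}{-375 + \left(-1255 + 2896\right)} = \frac{1}{-375 + 1641} = \frac{1}{1266}$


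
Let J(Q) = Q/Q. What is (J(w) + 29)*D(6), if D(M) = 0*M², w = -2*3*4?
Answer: 0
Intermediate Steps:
w = -24 (w = -6*4 = -24)
J(Q) = 1
D(M) = 0
(J(w) + 29)*D(6) = (1 + 29)*0 = 30*0 = 0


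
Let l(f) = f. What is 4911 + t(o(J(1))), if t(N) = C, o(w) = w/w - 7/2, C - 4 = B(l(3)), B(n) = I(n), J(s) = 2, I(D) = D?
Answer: 4918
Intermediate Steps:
B(n) = n
C = 7 (C = 4 + 3 = 7)
o(w) = -5/2 (o(w) = 1 - 7*1/2 = 1 - 7/2 = -5/2)
t(N) = 7
4911 + t(o(J(1))) = 4911 + 7 = 4918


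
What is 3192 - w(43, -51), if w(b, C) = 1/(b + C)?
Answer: 25537/8 ≈ 3192.1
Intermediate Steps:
w(b, C) = 1/(C + b)
3192 - w(43, -51) = 3192 - 1/(-51 + 43) = 3192 - 1/(-8) = 3192 - 1*(-⅛) = 3192 + ⅛ = 25537/8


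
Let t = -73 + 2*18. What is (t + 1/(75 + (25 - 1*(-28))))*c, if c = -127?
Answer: 601345/128 ≈ 4698.0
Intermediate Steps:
t = -37 (t = -73 + 36 = -37)
(t + 1/(75 + (25 - 1*(-28))))*c = (-37 + 1/(75 + (25 - 1*(-28))))*(-127) = (-37 + 1/(75 + (25 + 28)))*(-127) = (-37 + 1/(75 + 53))*(-127) = (-37 + 1/128)*(-127) = -4735/128*(-127) = 601345/128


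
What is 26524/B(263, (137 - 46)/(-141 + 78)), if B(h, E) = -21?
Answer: -26524/21 ≈ -1263.0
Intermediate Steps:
26524/B(263, (137 - 46)/(-141 + 78)) = 26524/(-21) = 26524*(-1/21) = -26524/21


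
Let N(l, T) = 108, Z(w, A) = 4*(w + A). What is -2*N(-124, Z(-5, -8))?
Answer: -216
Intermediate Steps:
Z(w, A) = 4*A + 4*w (Z(w, A) = 4*(A + w) = 4*A + 4*w)
-2*N(-124, Z(-5, -8)) = -2*108 = -216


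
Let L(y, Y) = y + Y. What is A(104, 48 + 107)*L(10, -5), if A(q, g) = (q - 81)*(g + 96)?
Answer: 28865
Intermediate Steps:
L(y, Y) = Y + y
A(q, g) = (-81 + q)*(96 + g)
A(104, 48 + 107)*L(10, -5) = (-7776 - 81*(48 + 107) + 96*104 + (48 + 107)*104)*(-5 + 10) = (-7776 - 81*155 + 9984 + 155*104)*5 = (-7776 - 12555 + 9984 + 16120)*5 = 5773*5 = 28865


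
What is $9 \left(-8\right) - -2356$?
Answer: $2284$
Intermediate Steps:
$9 \left(-8\right) - -2356 = -72 + 2356 = 2284$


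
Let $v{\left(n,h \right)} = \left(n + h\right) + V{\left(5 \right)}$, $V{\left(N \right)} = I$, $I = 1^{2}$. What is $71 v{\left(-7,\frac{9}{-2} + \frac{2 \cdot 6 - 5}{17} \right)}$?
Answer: $- \frac{24353}{34} \approx -716.26$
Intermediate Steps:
$I = 1$
$V{\left(N \right)} = 1$
$v{\left(n,h \right)} = 1 + h + n$ ($v{\left(n,h \right)} = \left(n + h\right) + 1 = \left(h + n\right) + 1 = 1 + h + n$)
$71 v{\left(-7,\frac{9}{-2} + \frac{2 \cdot 6 - 5}{17} \right)} = 71 \left(1 + \left(\frac{9}{-2} + \frac{2 \cdot 6 - 5}{17}\right) - 7\right) = 71 \left(1 + \left(9 \left(- \frac{1}{2}\right) + \left(12 - 5\right) \frac{1}{17}\right) - 7\right) = 71 \left(1 + \left(- \frac{9}{2} + 7 \cdot \frac{1}{17}\right) - 7\right) = 71 \left(1 + \left(- \frac{9}{2} + \frac{7}{17}\right) - 7\right) = 71 \left(1 - \frac{139}{34} - 7\right) = 71 \left(- \frac{343}{34}\right) = - \frac{24353}{34}$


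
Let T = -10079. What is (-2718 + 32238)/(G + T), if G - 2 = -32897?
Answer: -14760/21487 ≈ -0.68693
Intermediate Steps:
G = -32895 (G = 2 - 32897 = -32895)
(-2718 + 32238)/(G + T) = (-2718 + 32238)/(-32895 - 10079) = 29520/(-42974) = 29520*(-1/42974) = -14760/21487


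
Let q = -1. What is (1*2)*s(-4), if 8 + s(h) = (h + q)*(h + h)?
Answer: 64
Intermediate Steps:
s(h) = -8 + 2*h*(-1 + h) (s(h) = -8 + (h - 1)*(h + h) = -8 + (-1 + h)*(2*h) = -8 + 2*h*(-1 + h))
(1*2)*s(-4) = (1*2)*(-8 - 2*(-4) + 2*(-4)²) = 2*(-8 + 8 + 2*16) = 2*(-8 + 8 + 32) = 2*32 = 64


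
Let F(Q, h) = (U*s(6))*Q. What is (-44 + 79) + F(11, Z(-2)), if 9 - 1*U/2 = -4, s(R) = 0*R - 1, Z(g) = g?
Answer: -251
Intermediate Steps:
s(R) = -1 (s(R) = 0 - 1 = -1)
U = 26 (U = 18 - 2*(-4) = 18 + 8 = 26)
F(Q, h) = -26*Q (F(Q, h) = (26*(-1))*Q = -26*Q)
(-44 + 79) + F(11, Z(-2)) = (-44 + 79) - 26*11 = 35 - 286 = -251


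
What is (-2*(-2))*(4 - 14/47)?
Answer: 696/47 ≈ 14.809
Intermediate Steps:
(-2*(-2))*(4 - 14/47) = 4*(4 - 14*1/47) = 4*(4 - 14/47) = 4*(174/47) = 696/47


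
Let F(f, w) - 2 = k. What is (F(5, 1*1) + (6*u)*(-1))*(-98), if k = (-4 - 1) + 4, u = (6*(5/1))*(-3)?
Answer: -53018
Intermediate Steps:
u = -90 (u = (6*(5*1))*(-3) = (6*5)*(-3) = 30*(-3) = -90)
k = -1 (k = -5 + 4 = -1)
F(f, w) = 1 (F(f, w) = 2 - 1 = 1)
(F(5, 1*1) + (6*u)*(-1))*(-98) = (1 + (6*(-90))*(-1))*(-98) = (1 - 540*(-1))*(-98) = (1 + 540)*(-98) = 541*(-98) = -53018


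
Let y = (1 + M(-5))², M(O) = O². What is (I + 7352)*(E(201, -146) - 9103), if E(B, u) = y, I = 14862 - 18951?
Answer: -27497301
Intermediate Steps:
I = -4089
y = 676 (y = (1 + (-5)²)² = (1 + 25)² = 26² = 676)
E(B, u) = 676
(I + 7352)*(E(201, -146) - 9103) = (-4089 + 7352)*(676 - 9103) = 3263*(-8427) = -27497301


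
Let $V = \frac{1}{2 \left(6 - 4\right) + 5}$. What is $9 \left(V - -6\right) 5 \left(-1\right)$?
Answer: $-275$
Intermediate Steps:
$V = \frac{1}{9}$ ($V = \frac{1}{2 \cdot 2 + 5} = \frac{1}{4 + 5} = \frac{1}{9} \approx 0.11111$)
$9 \left(V - -6\right) 5 \left(-1\right) = 9 \left(\frac{1}{9} - -6\right) 5 \left(-1\right) = 9 \left(\frac{1}{9} + 6\right) \left(-5\right) = 9 \cdot \frac{55}{9} \left(-5\right) = 55 \left(-5\right) = -275$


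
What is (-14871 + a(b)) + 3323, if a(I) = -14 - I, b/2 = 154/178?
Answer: -1029172/89 ≈ -11564.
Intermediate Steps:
b = 154/89 (b = 2*(154/178) = 2*(154*(1/178)) = 2*(77/89) = 154/89 ≈ 1.7303)
(-14871 + a(b)) + 3323 = (-14871 + (-14 - 1*154/89)) + 3323 = (-14871 + (-14 - 154/89)) + 3323 = (-14871 - 1400/89) + 3323 = -1324919/89 + 3323 = -1029172/89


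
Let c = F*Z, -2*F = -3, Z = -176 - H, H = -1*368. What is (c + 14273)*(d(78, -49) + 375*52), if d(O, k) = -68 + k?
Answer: 282235863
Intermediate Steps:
H = -368
Z = 192 (Z = -176 - 1*(-368) = -176 + 368 = 192)
F = 3/2 (F = -½*(-3) = 3/2 ≈ 1.5000)
c = 288 (c = (3/2)*192 = 288)
(c + 14273)*(d(78, -49) + 375*52) = (288 + 14273)*((-68 - 49) + 375*52) = 14561*(-117 + 19500) = 14561*19383 = 282235863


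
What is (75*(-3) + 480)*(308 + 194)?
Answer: 128010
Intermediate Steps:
(75*(-3) + 480)*(308 + 194) = (-225 + 480)*502 = 255*502 = 128010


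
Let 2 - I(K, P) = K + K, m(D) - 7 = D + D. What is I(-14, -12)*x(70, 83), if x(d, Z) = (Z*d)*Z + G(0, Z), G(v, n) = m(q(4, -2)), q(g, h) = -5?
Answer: 14466810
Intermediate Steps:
m(D) = 7 + 2*D (m(D) = 7 + (D + D) = 7 + 2*D)
I(K, P) = 2 - 2*K (I(K, P) = 2 - (K + K) = 2 - 2*K)
G(v, n) = -3 (G(v, n) = 7 + 2*(-5) = 7 - 10 = -3)
x(d, Z) = -3 + d*Z² (x(d, Z) = (Z*d)*Z - 3 = d*Z² - 3 = -3 + d*Z²)
I(-14, -12)*x(70, 83) = (2 - 2*(-14))*(-3 + 70*83²) = (2 + 28)*(-3 + 70*6889) = 30*(-3 + 482230) = 30*482227 = 14466810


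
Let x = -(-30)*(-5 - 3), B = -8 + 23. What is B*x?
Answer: -3600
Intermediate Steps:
B = 15
x = -240 (x = -(-30)*(-8) = -10*24 = -240)
B*x = 15*(-240) = -3600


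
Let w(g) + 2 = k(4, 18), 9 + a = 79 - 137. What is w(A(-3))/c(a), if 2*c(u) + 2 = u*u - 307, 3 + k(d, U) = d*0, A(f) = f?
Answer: -1/418 ≈ -0.0023923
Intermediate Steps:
a = -67 (a = -9 + (79 - 137) = -9 - 58 = -67)
k(d, U) = -3 (k(d, U) = -3 + d*0 = -3 + 0 = -3)
w(g) = -5 (w(g) = -2 - 3 = -5)
c(u) = -309/2 + u**2/2 (c(u) = -1 + (u*u - 307)/2 = -1 + (u**2 - 307)/2 = -1 + (-307 + u**2)/2 = -1 + (-307/2 + u**2/2) = -309/2 + u**2/2)
w(A(-3))/c(a) = -5/(-309/2 + (1/2)*(-67)**2) = -5/(-309/2 + (1/2)*4489) = -5/(-309/2 + 4489/2) = -5/2090 = -5*1/2090 = -1/418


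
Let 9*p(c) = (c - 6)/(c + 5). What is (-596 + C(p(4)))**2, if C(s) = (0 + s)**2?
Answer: 15290852763904/43046721 ≈ 3.5522e+5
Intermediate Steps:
p(c) = (-6 + c)/(9*(5 + c)) (p(c) = ((c - 6)/(c + 5))/9 = ((-6 + c)/(5 + c))/9 = (-6 + c)/(9*(5 + c)))
C(s) = s**2
(-596 + C(p(4)))**2 = (-596 + ((-6 + 4)/(9*(5 + 4)))**2)**2 = (-596 + ((1/9)*(-2)/9)**2)**2 = (-596 + ((1/9)*(1/9)*(-2))**2)**2 = (-596 + (-2/81)**2)**2 = (-596 + 4/6561)**2 = (-3910352/6561)**2 = 15290852763904/43046721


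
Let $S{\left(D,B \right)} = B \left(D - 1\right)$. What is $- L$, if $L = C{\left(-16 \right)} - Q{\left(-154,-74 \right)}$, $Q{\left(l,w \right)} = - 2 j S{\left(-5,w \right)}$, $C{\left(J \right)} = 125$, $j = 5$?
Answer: $-4565$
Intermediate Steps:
$S{\left(D,B \right)} = B \left(-1 + D\right)$
$Q{\left(l,w \right)} = 60 w$ ($Q{\left(l,w \right)} = \left(-2\right) 5 w \left(-1 - 5\right) = - 10 w \left(-6\right) = - 10 \left(- 6 w\right) = 60 w$)
$L = 4565$ ($L = 125 - 60 \left(-74\right) = 125 - -4440 = 125 + 4440 = 4565$)
$- L = \left(-1\right) 4565 = -4565$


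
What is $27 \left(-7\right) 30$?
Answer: $-5670$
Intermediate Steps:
$27 \left(-7\right) 30 = \left(-189\right) 30 = -5670$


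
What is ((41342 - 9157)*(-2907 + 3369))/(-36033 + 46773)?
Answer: 495649/358 ≈ 1384.5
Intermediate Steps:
((41342 - 9157)*(-2907 + 3369))/(-36033 + 46773) = (32185*462)/10740 = 14869470*(1/10740) = 495649/358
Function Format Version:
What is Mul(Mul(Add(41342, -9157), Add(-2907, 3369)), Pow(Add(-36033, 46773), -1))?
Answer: Rational(495649, 358) ≈ 1384.5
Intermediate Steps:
Mul(Mul(Add(41342, -9157), Add(-2907, 3369)), Pow(Add(-36033, 46773), -1)) = Mul(Mul(32185, 462), Pow(10740, -1)) = Mul(14869470, Rational(1, 10740)) = Rational(495649, 358)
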